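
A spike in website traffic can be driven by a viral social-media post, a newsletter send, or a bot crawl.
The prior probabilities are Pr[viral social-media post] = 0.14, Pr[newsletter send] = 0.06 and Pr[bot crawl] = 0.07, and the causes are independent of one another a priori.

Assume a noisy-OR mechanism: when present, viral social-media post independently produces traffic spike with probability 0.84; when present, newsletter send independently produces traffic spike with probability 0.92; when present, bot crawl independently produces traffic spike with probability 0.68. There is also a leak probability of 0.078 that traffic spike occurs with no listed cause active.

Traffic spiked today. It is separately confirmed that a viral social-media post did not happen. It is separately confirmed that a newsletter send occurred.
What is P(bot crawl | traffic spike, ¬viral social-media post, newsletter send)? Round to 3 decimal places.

P(bot crawl | traffic spike, ¬viral social-media post, newsletter send) ≈ 0.074

Under noisy-OR, P(traffic spike | causes) = 1 − (1−0.078)·∏(1−qᵢ) over the active causes.
P(traffic spike | ¬viral social-media post, newsletter send) = 0.92624×0.93 + 0.976397×0.07 = 0.861403 + 0.068348 = 0.929751
The bot crawl-present share is 0.976397×0.07 = 0.068348.
P(bot crawl | traffic spike, ¬viral social-media post, newsletter send) = 0.068348 / 0.929751 ≈ 0.074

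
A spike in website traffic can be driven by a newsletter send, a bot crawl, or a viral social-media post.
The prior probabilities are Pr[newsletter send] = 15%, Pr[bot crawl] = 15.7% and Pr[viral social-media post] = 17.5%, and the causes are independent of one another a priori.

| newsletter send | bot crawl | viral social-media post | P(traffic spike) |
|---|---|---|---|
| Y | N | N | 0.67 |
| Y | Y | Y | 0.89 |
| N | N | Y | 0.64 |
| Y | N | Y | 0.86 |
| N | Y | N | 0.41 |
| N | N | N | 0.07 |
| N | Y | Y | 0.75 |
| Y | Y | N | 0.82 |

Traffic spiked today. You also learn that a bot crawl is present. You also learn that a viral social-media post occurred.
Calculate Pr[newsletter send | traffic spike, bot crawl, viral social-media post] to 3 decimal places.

P(traffic spike | bot crawl, viral social-media post) = 0.75×0.85 + 0.89×0.15 = 0.637500 + 0.133500 = 0.771000
The newsletter send-present share is 0.89×0.15 = 0.133500.
Hence the posterior is 0.133500/0.771000 ≈ 0.173.

Pr[newsletter send | traffic spike, bot crawl, viral social-media post] ≈ 0.173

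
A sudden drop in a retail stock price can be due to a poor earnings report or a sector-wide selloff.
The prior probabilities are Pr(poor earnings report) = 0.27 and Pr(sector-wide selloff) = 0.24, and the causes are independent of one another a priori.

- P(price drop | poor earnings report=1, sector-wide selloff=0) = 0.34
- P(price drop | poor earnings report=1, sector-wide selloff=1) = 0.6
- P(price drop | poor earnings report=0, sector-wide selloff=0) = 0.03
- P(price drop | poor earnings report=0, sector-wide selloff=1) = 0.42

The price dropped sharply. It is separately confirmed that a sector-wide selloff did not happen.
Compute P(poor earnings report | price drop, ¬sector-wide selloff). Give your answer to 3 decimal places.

For the numerator, keep only poor earnings report=true terms: 0.34×0.27 = 0.091800
Normalizer over all consistent configurations: 0.03×0.73 + 0.34×0.27 = 0.113700
P(poor earnings report | price drop, ¬sector-wide selloff) = 0.091800/0.113700 ≈ 0.807

P(poor earnings report | price drop, ¬sector-wide selloff) ≈ 0.807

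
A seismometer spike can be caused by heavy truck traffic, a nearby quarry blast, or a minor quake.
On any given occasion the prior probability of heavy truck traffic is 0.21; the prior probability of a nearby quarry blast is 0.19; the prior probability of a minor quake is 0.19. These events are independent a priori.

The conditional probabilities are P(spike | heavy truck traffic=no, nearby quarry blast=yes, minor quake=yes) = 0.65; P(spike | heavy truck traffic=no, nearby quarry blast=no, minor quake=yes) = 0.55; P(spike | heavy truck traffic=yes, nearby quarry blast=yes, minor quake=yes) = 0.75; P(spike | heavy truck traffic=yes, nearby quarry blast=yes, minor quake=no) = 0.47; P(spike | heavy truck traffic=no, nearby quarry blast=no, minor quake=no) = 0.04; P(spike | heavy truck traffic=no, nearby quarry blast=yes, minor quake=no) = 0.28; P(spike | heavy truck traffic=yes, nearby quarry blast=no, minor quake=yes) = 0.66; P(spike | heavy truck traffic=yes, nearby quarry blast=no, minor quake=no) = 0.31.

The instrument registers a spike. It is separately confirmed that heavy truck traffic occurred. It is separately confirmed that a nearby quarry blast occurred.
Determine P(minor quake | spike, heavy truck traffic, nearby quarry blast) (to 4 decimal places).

P(minor quake | spike, heavy truck traffic, nearby quarry blast) ≈ 0.2724

For the numerator, keep only minor quake=true terms: 0.75·0.19 = 0.142500
Normalizer over all consistent configurations: 0.47·0.81 + 0.75·0.19 = 0.523200
Posterior = 0.142500 / 0.523200 ≈ 0.2724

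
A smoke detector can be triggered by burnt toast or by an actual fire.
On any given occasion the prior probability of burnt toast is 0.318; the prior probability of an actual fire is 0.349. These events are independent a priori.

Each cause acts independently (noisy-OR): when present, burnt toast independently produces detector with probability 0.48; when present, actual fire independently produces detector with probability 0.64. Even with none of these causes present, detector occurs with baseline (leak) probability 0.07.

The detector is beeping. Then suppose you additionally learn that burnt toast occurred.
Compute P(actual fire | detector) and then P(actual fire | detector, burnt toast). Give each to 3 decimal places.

P(actual fire | detector) ≈ 0.644; P(actual fire | detector, burnt toast) ≈ 0.462

Under noisy-OR, P(detector | causes) = 1 − (1−0.07)·∏(1−qᵢ) over the active causes.
P(detector) = 0.07*0.682*0.651 + 0.6652*0.682*0.349 + 0.5164*0.318*0.651 + 0.825904*0.318*0.349 = 0.031079 + 0.158330 + 0.106904 + 0.091660 = 0.387973
The actual fire-present share is 0.158330 + 0.091660 = 0.249990.
So P(actual fire | detector) = 0.249990/0.387973 ≈ 0.644.

With the extra evidence:
For the numerator, keep only actual fire=true terms: 0.825904*0.349 = 0.288240
Normalizer over all consistent configurations: 0.5164*0.651 + 0.825904*0.349 = 0.624416
P(actual fire | detector, burnt toast) = 0.288240/0.624416 ≈ 0.462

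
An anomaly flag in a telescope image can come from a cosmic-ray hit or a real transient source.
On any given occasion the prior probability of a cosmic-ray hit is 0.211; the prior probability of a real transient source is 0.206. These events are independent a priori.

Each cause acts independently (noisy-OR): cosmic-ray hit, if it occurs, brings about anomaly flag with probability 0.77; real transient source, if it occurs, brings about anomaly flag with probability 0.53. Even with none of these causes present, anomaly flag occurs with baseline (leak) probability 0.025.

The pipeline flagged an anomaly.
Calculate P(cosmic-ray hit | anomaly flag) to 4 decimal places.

Under noisy-OR, P(anomaly flag | causes) = 1 − (1−0.025)·∏(1−qᵢ) over the active causes.
P(anomaly flag) = 0.025×0.789×0.794 + 0.54175×0.789×0.206 + 0.77575×0.211×0.794 + 0.894602×0.211×0.206 = 0.015662 + 0.088053 + 0.129965 + 0.038885 = 0.272565
The cosmic-ray hit-present share is 0.129965 + 0.038885 = 0.168850.
Hence the posterior is 0.168850/0.272565 ≈ 0.6195.

P(cosmic-ray hit | anomaly flag) ≈ 0.6195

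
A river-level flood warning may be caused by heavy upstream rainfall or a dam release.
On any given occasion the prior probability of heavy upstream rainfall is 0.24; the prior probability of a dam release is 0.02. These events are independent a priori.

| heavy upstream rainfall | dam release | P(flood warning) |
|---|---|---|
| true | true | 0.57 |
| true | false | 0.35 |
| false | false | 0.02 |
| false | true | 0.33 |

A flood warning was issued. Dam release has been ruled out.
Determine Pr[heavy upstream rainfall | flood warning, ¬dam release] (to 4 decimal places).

Pr[heavy upstream rainfall | flood warning, ¬dam release] ≈ 0.8468

By total probability over both values of heavy upstream rainfall:
  P(flood warning | ¬dam release) = 0.02·0.76 + 0.35·0.24
        = 0.015200 + 0.084000 = 0.099200
The terms with heavy upstream rainfall present sum to 0.084000, so
  P(heavy upstream rainfall | flood warning, ¬dam release) = 0.084000 / 0.099200 ≈ 0.8468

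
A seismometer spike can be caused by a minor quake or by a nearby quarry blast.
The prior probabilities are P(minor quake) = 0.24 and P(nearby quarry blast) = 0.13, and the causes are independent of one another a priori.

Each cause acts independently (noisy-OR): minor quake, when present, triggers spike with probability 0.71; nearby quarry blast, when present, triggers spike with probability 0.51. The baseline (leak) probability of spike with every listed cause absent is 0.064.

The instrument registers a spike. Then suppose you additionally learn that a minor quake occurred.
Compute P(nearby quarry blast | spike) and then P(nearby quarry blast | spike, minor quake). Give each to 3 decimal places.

P(nearby quarry blast | spike) ≈ 0.293; P(nearby quarry blast | spike, minor quake) ≈ 0.151

Under noisy-OR, P(spike | causes) = 1 − (1−0.064)·∏(1−qᵢ) over the active causes.
Sum P(spike|·) weighted by the priors over the 4 (minor quake, nearby quarry blast) configurations:
  P(spike) = 0.064·0.76·0.87 + 0.54136·0.76·0.13 + 0.72856·0.24·0.87 + 0.866994·0.24·0.13
        = 0.042317 + 0.053486 + 0.152123 + 0.027050 = 0.274976
Keeping only the nearby quarry blast-present terms gives 0.080536, so
  P(nearby quarry blast | spike) = 0.080536 / 0.274976 ≈ 0.293

Now condition on the additional information:
Enumerate both values of nearby quarry blast and weight by the priors:
  P(spike | minor quake) = 0.72856·0.87 + 0.866994·0.13
        = 0.633847 + 0.112709 = 0.746556
The terms with nearby quarry blast present sum to 0.112709, so
  P(nearby quarry blast | spike, minor quake) = 0.112709 / 0.746556 ≈ 0.151
— minor quake explains away the evidence for nearby quarry blast.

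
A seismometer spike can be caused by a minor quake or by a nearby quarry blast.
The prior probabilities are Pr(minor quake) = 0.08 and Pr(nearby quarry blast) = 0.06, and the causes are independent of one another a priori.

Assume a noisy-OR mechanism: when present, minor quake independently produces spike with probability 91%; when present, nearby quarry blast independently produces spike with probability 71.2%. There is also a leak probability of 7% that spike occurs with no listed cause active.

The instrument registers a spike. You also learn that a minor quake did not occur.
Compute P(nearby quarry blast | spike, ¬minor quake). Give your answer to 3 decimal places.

P(nearby quarry blast | spike, ¬minor quake) ≈ 0.400

Under noisy-OR, P(spike | causes) = 1 − (1−0.07)·∏(1−qᵢ) over the active causes.
For the numerator, keep only nearby quarry blast=true terms: 0.73216×0.06 = 0.043930
Denominator P(spike | ¬minor quake): 0.07×0.94 + 0.73216×0.06 = 0.109730
P(nearby quarry blast | spike, ¬minor quake) = 0.043930/0.109730 ≈ 0.400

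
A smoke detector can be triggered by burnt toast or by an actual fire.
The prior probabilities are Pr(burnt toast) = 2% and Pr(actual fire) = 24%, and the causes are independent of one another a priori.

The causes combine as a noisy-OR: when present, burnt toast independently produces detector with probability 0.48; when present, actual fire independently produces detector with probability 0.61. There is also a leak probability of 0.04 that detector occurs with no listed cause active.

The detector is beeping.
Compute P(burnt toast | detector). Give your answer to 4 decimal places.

P(burnt toast | detector) ≈ 0.0609

Under noisy-OR, P(detector | causes) = 1 − (1−0.04)·∏(1−qᵢ) over the active causes.
Enumerate the 4 (burnt toast, actual fire) configurations and weight by the priors:
  P(detector) = 0.04*0.98*0.76 + 0.6256*0.98*0.24 + 0.5008*0.02*0.76 + 0.805312*0.02*0.24
        = 0.029792 + 0.147141 + 0.007612 + 0.003865 = 0.188410
Keeping only the burnt toast-present terms gives 0.011477, so
  P(burnt toast | detector) = 0.011477 / 0.188410 ≈ 0.0609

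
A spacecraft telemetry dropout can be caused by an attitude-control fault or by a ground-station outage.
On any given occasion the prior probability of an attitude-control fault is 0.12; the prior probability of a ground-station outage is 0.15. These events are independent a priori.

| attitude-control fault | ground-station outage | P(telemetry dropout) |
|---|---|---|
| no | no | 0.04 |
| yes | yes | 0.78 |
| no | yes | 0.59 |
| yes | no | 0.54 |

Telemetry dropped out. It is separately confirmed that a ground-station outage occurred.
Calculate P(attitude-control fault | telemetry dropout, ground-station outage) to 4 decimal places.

P(telemetry dropout | ground-station outage) = 0.59·0.88 + 0.78·0.12 = 0.519200 + 0.093600 = 0.612800
Of this, 0.093600 comes from 0.78·0.12 (the attitude-control fault=true cases).
So P(attitude-control fault | telemetry dropout, ground-station outage) = 0.093600/0.612800 ≈ 0.1527.

P(attitude-control fault | telemetry dropout, ground-station outage) ≈ 0.1527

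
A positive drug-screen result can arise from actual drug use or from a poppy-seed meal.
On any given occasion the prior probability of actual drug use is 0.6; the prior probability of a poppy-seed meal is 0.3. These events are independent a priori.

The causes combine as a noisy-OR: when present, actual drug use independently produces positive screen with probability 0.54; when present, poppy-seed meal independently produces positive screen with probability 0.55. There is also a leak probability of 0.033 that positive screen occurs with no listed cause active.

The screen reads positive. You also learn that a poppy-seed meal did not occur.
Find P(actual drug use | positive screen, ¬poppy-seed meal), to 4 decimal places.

Under noisy-OR, P(positive screen | causes) = 1 − (1−0.033)·∏(1−qᵢ) over the active causes.
P(positive screen | ¬poppy-seed meal) = 0.033*0.4 + 0.55518*0.6 = 0.013200 + 0.333108 = 0.346308
The actual drug use-present share is 0.55518*0.6 = 0.333108.
P(actual drug use | positive screen, ¬poppy-seed meal) = 0.333108 / 0.346308 ≈ 0.9619

P(actual drug use | positive screen, ¬poppy-seed meal) ≈ 0.9619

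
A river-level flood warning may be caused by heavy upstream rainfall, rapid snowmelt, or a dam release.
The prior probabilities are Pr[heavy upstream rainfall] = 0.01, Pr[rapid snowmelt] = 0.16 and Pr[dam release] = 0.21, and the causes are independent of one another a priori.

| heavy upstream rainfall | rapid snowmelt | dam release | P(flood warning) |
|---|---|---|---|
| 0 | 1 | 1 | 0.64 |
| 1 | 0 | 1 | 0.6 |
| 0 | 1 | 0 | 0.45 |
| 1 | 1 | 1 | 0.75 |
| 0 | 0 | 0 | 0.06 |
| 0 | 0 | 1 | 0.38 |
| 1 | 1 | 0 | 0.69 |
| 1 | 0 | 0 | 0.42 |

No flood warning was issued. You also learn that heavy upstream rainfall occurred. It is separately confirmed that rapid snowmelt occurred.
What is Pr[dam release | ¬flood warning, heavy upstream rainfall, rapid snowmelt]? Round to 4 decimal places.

P(¬flood warning | heavy upstream rainfall, rapid snowmelt) = 0.31×0.79 + 0.25×0.21 = 0.244900 + 0.052500 = 0.297400
The dam release-present share is 0.25×0.21 = 0.052500.
P(dam release | ¬flood warning, heavy upstream rainfall, rapid snowmelt) = 0.052500 / 0.297400 ≈ 0.1765

Pr[dam release | ¬flood warning, heavy upstream rainfall, rapid snowmelt] ≈ 0.1765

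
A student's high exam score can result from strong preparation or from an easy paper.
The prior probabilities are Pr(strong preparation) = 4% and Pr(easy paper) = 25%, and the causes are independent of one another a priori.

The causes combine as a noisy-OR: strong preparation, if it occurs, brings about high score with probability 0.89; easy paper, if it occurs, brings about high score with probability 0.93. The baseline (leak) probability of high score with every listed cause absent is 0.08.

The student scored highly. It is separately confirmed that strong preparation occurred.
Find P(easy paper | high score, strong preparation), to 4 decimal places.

Under noisy-OR, P(high score | causes) = 1 − (1−0.08)·∏(1−qᵢ) over the active causes.
P(high score | strong preparation) = 0.8988*0.75 + 0.992916*0.25 = 0.674100 + 0.248229 = 0.922329
The easy paper-present share is 0.992916*0.25 = 0.248229.
Hence the posterior is 0.248229/0.922329 ≈ 0.2691.

P(easy paper | high score, strong preparation) ≈ 0.2691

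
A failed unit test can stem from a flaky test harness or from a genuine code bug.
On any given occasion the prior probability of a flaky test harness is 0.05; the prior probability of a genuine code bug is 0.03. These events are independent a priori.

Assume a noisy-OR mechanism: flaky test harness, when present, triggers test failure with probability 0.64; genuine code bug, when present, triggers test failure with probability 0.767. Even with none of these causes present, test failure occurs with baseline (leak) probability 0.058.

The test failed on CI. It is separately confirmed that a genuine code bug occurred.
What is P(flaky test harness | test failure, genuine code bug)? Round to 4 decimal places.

Under noisy-OR, P(test failure | causes) = 1 − (1−0.058)·∏(1−qᵢ) over the active causes.
Enumerate both values of flaky test harness and weight by the priors:
  P(test failure | genuine code bug) = 0.780514*0.95 + 0.920985*0.05
        = 0.741488 + 0.046049 = 0.787537
The terms with flaky test harness present sum to 0.046049, so
  P(flaky test harness | test failure, genuine code bug) = 0.046049 / 0.787537 ≈ 0.0585

P(flaky test harness | test failure, genuine code bug) ≈ 0.0585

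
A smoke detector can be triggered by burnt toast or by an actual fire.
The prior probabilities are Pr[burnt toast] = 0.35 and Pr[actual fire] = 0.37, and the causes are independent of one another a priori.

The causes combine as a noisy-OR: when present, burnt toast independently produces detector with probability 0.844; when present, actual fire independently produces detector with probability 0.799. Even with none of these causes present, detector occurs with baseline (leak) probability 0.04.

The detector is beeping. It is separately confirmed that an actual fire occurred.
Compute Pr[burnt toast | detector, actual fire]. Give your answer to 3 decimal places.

Pr[burnt toast | detector, actual fire] ≈ 0.393

Under noisy-OR, P(detector | causes) = 1 − (1−0.04)·∏(1−qᵢ) over the active causes.
Enumerate both values of burnt toast and weight by the priors:
  P(detector | actual fire) = 0.80704×0.65 + 0.969898×0.35
        = 0.524576 + 0.339464 = 0.864040
The terms with burnt toast present sum to 0.339464, so
  P(burnt toast | detector, actual fire) = 0.339464 / 0.864040 ≈ 0.393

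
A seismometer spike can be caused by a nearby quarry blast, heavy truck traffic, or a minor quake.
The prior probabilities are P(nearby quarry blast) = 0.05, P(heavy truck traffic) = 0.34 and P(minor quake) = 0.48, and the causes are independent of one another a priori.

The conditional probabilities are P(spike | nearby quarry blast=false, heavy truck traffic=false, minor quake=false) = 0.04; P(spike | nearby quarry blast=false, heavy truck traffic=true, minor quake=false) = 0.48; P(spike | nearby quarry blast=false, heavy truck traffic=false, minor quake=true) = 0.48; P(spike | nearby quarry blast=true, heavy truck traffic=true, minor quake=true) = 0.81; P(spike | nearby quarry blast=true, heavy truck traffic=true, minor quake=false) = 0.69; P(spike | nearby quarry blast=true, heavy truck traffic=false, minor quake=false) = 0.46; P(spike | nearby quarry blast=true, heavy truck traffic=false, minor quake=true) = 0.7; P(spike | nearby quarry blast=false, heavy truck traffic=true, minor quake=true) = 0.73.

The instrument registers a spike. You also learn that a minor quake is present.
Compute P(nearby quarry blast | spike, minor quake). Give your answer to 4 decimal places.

P(nearby quarry blast | spike, minor quake) ≈ 0.0643

Sum P(spike|·) weighted by the priors over the 4 (nearby quarry blast, heavy truck traffic) configurations:
  P(spike | minor quake) = 0.48*0.95*0.66 + 0.73*0.95*0.34 + 0.7*0.05*0.66 + 0.81*0.05*0.34
        = 0.300960 + 0.235790 + 0.023100 + 0.013770 = 0.573620
Keeping only the nearby quarry blast-present terms gives 0.036870, so
  P(nearby quarry blast | spike, minor quake) = 0.036870 / 0.573620 ≈ 0.0643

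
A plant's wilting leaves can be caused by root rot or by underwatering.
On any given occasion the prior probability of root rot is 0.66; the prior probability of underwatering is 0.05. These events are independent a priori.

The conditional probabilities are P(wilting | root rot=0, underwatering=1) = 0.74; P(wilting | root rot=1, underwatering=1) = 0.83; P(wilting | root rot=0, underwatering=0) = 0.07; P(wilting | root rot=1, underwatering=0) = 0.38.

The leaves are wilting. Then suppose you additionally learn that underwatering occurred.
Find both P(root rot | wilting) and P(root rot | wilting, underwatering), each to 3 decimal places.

For the numerator, keep only root rot=true terms: 0.238260 + 0.027390 = 0.265650
Denominator P(wilting): 0.07·0.34·0.95 + 0.74·0.34·0.05 + 0.38·0.66·0.95 + 0.83·0.66·0.05 = 0.300840
Posterior = 0.265650 / 0.300840 ≈ 0.883

Now also conditioning on underwatering=true:
Weight on root rot=true, given the evidence: 0.83*0.66 = 0.547800
The normalizing constant is 0.74*0.34 + 0.83*0.66 = 0.799400
Posterior = 0.547800 / 0.799400 ≈ 0.685

P(root rot | wilting) ≈ 0.883; P(root rot | wilting, underwatering) ≈ 0.685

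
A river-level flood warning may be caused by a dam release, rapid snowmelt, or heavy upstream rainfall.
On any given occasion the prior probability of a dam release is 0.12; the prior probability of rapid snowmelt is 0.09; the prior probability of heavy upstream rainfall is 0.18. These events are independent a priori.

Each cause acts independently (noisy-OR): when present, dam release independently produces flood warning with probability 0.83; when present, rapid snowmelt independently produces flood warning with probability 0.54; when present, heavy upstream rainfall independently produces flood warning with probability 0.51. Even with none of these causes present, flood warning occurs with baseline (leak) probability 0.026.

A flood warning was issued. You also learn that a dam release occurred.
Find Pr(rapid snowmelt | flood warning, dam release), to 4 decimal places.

Under noisy-OR, P(flood warning | causes) = 1 − (1−0.026)·∏(1−qᵢ) over the active causes.
Sum P(flood warning|·) weighted by the priors over the 4 (rapid snowmelt, heavy upstream rainfall) configurations:
  P(flood warning | dam release) = 0.83442*0.91*0.82 + 0.918866*0.91*0.18 + 0.923833*0.09*0.82 + 0.962678*0.09*0.18
        = 0.622644 + 0.150510 + 0.068179 + 0.015595 = 0.856928
The terms with rapid snowmelt present sum to 0.083774, so
  P(rapid snowmelt | flood warning, dam release) = 0.083774 / 0.856928 ≈ 0.0978

Pr(rapid snowmelt | flood warning, dam release) ≈ 0.0978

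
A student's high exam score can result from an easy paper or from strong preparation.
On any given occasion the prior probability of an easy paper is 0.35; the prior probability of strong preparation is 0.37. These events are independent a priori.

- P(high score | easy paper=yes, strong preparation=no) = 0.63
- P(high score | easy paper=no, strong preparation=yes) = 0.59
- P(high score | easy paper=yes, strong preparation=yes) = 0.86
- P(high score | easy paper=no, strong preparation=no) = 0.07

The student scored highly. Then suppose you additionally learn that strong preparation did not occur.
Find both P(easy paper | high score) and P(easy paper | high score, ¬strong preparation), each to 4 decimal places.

P(high score) = 0.07*0.65*0.63 + 0.59*0.65*0.37 + 0.63*0.35*0.63 + 0.86*0.35*0.37 = 0.028665 + 0.141895 + 0.138915 + 0.111370 = 0.420845
The easy paper-present share is 0.138915 + 0.111370 = 0.250285.
So P(easy paper | high score) = 0.250285/0.420845 ≈ 0.5947.

With the extra evidence:
P(high score | ¬strong preparation) = 0.07*0.65 + 0.63*0.35 = 0.045500 + 0.220500 = 0.266000
Of this, 0.220500 comes from 0.63*0.35 (the easy paper=true cases).
P(easy paper | high score, ¬strong preparation) = 0.220500 / 0.266000 ≈ 0.8289
Ruling out strong preparation raises the posterior on easy paper — the flip side of explaining away.

P(easy paper | high score) ≈ 0.5947; P(easy paper | high score, ¬strong preparation) ≈ 0.8289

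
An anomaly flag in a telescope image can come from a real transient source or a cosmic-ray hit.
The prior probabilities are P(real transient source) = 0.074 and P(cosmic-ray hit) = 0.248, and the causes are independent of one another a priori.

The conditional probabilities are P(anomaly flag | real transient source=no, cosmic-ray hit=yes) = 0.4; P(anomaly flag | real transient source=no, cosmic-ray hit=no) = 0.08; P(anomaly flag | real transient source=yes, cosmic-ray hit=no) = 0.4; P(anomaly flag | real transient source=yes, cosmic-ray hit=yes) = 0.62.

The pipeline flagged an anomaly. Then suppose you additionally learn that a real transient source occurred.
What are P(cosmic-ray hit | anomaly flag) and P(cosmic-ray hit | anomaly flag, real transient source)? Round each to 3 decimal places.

Weight on cosmic-ray hit=true, given the evidence: 0.091859 + 0.011378 = 0.103237
The normalizing constant is 0.08·0.926·0.752 + 0.4·0.926·0.248 + 0.4·0.074·0.752 + 0.62·0.074·0.248 = 0.181204
P(cosmic-ray hit | anomaly flag) = 0.103237/0.181204 ≈ 0.570

With the extra evidence:
For the numerator, keep only cosmic-ray hit=true terms: 0.62×0.248 = 0.153760
Denominator P(anomaly flag | real transient source): 0.4×0.752 + 0.62×0.248 = 0.454560
P(cosmic-ray hit | anomaly flag, real transient source) = 0.153760/0.454560 ≈ 0.338
The drop from 0.570 to 0.338 is the explaining-away (discounting) effect.

P(cosmic-ray hit | anomaly flag) ≈ 0.570; P(cosmic-ray hit | anomaly flag, real transient source) ≈ 0.338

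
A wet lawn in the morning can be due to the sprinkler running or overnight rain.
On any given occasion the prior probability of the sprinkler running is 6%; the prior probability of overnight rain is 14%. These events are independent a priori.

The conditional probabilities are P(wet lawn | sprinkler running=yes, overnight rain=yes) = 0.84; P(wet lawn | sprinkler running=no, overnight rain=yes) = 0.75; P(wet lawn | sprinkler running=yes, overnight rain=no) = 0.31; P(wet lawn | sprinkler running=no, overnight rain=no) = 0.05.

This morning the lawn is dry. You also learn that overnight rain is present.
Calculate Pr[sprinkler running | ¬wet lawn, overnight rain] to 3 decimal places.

Pr[sprinkler running | ¬wet lawn, overnight rain] ≈ 0.039

Numerator (weight on configurations with sprinkler running): 0.16×0.06 = 0.009600
Denominator P(¬wet lawn | overnight rain): 0.25×0.94 + 0.16×0.06 = 0.244600
P(sprinkler running | ¬wet lawn, overnight rain) = 0.009600/0.244600 ≈ 0.039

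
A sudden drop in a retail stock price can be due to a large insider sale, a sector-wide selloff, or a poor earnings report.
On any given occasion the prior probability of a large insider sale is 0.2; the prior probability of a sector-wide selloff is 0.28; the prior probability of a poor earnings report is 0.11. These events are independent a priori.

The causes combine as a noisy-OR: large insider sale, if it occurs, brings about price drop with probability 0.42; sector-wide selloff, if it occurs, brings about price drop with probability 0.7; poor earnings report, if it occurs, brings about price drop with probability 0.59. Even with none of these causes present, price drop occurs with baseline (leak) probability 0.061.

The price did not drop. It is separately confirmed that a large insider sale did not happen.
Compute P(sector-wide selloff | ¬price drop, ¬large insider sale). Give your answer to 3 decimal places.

P(sector-wide selloff | ¬price drop, ¬large insider sale) ≈ 0.104

Under noisy-OR, P(price drop | causes) = 1 − (1−0.061)·∏(1−qᵢ) over the active causes.
Numerator (weight on configurations with sector-wide selloff): 0.070200 + 0.003557 = 0.073757
Normalizer over all consistent configurations: 0.939·0.72·0.89 + 0.38499·0.72·0.11 + 0.2817·0.28·0.89 + 0.115497·0.28·0.11 = 0.705959
Posterior = 0.073757 / 0.705959 ≈ 0.104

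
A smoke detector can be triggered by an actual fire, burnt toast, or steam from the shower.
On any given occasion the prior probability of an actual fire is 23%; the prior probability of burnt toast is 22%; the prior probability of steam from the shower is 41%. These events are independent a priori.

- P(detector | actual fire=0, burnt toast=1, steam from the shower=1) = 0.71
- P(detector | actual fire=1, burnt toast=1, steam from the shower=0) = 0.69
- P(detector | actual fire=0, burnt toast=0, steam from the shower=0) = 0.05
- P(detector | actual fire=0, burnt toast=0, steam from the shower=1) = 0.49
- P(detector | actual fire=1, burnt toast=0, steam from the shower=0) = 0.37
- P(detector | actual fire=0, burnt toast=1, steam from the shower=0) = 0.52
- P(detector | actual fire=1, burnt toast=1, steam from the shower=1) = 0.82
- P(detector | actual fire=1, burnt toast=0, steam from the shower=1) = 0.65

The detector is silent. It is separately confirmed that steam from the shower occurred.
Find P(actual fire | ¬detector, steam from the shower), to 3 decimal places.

P(actual fire | ¬detector, steam from the shower) ≈ 0.168

P(¬detector | steam from the shower) = 0.51*0.77*0.78 + 0.29*0.77*0.22 + 0.35*0.23*0.78 + 0.18*0.23*0.22 = 0.306306 + 0.049126 + 0.062790 + 0.009108 = 0.427330
Of this, 0.071898 comes from 0.062790 + 0.009108 (the actual fire=true cases).
So P(actual fire | ¬detector, steam from the shower) = 0.071898/0.427330 ≈ 0.168.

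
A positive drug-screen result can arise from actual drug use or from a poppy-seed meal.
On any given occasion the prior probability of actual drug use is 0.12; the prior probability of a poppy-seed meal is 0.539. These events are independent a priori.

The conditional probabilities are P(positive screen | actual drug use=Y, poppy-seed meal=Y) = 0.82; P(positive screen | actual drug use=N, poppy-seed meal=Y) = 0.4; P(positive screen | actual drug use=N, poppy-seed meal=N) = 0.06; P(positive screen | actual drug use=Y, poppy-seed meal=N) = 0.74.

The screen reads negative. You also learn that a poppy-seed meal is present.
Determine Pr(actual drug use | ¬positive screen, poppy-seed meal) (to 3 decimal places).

P(¬positive screen | poppy-seed meal) = 0.6*0.88 + 0.18*0.12 = 0.528000 + 0.021600 = 0.549600
The actual drug use-present share is 0.18*0.12 = 0.021600.
P(actual drug use | ¬positive screen, poppy-seed meal) = 0.021600 / 0.549600 ≈ 0.039

Pr(actual drug use | ¬positive screen, poppy-seed meal) ≈ 0.039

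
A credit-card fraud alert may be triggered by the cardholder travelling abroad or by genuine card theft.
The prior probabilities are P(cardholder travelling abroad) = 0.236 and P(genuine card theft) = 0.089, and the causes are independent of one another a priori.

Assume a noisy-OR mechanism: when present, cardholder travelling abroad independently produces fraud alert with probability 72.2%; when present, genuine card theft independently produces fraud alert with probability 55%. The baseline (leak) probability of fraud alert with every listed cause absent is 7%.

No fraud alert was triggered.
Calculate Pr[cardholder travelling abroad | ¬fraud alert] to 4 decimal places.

Pr[cardholder travelling abroad | ¬fraud alert] ≈ 0.0791

Under noisy-OR, P(fraud alert | causes) = 1 − (1−0.07)·∏(1−qᵢ) over the active causes.
P(¬fraud alert) = 0.93×0.764×0.911 + 0.4185×0.764×0.089 + 0.25854×0.236×0.911 + 0.116343×0.236×0.089 = 0.647284 + 0.028456 + 0.055585 + 0.002444 = 0.733769
Restricting to configurations with cardholder travelling abroad present: 0.055585 + 0.002444 = 0.058029.
So P(cardholder travelling abroad | ¬fraud alert) = 0.058029/0.733769 ≈ 0.0791.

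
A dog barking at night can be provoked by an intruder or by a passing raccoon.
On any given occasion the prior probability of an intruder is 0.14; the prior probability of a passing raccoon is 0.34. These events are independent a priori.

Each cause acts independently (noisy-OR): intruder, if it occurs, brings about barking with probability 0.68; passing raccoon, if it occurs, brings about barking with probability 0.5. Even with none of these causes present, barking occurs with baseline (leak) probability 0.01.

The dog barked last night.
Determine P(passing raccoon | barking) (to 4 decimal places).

Under noisy-OR, P(barking | causes) = 1 − (1−0.01)·∏(1−qᵢ) over the active causes.
For the numerator, keep only passing raccoon=true terms: 0.147662 + 0.040060 = 0.187722
Normalizer over all consistent configurations: 0.01·0.86·0.66 + 0.505·0.86·0.34 + 0.6832·0.14·0.66 + 0.8416·0.14·0.34 = 0.256526
Posterior = 0.187722 / 0.256526 ≈ 0.7318

P(passing raccoon | barking) ≈ 0.7318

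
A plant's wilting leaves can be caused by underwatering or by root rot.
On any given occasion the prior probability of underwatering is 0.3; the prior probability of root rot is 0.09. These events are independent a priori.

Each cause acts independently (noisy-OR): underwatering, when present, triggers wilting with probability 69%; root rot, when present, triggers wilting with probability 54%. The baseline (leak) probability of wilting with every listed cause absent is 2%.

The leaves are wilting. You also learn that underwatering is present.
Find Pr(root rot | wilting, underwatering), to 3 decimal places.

Pr(root rot | wilting, underwatering) ≈ 0.109

Under noisy-OR, P(wilting | causes) = 1 − (1−0.02)·∏(1−qᵢ) over the active causes.
Sum P(wilting|·) weighted by the priors over both values of root rot:
  P(wilting | underwatering) = 0.6962×0.91 + 0.860252×0.09
        = 0.633542 + 0.077423 = 0.710965
Configurations with root rot contribute 0.077423, so
  P(root rot | wilting, underwatering) = 0.077423 / 0.710965 ≈ 0.109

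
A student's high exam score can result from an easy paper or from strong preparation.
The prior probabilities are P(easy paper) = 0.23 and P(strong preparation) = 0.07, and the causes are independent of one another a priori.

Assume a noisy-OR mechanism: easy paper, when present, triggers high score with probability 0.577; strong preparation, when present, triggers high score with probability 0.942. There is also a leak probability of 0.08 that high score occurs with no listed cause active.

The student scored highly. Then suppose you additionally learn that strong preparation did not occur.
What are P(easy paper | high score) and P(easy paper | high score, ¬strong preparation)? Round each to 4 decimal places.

Under noisy-OR, P(high score | causes) = 1 − (1−0.08)·∏(1−qᵢ) over the active causes.
P(high score) = 0.08×0.77×0.93 + 0.94664×0.77×0.07 + 0.61084×0.23×0.93 + 0.977429×0.23×0.07 = 0.057288 + 0.051024 + 0.130659 + 0.015737 = 0.254708
Restricting to configurations with easy paper present: 0.130659 + 0.015737 = 0.146396.
Hence the posterior is 0.146396/0.254708 ≈ 0.5748.

Now condition on the additional information:
Numerator (weight on configurations with easy paper): 0.61084*0.23 = 0.140493
Denominator P(high score | ¬strong preparation): 0.08*0.77 + 0.61084*0.23 = 0.202093
Posterior = 0.140493 / 0.202093 ≈ 0.6952

P(easy paper | high score) ≈ 0.5748; P(easy paper | high score, ¬strong preparation) ≈ 0.6952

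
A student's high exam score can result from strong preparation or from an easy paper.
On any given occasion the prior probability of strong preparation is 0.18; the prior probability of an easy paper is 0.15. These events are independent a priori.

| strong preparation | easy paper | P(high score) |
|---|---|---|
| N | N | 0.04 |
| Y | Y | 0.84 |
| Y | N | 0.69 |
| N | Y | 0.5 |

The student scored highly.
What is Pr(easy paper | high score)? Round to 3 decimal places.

Pr(easy paper | high score) ≈ 0.387

For the numerator, keep only easy paper=true terms: 0.061500 + 0.022680 = 0.084180
Denominator P(high score): 0.04·0.82·0.85 + 0.5·0.82·0.15 + 0.69·0.18·0.85 + 0.84·0.18·0.15 = 0.217630
P(easy paper | high score) = 0.084180/0.217630 ≈ 0.387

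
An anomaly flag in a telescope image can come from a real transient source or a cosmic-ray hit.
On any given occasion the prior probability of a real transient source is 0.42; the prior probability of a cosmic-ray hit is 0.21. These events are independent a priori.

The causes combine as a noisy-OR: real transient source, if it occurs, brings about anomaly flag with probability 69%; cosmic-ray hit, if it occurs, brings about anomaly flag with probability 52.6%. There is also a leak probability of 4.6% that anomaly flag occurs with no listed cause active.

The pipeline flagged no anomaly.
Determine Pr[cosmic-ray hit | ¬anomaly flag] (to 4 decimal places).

Pr[cosmic-ray hit | ¬anomaly flag] ≈ 0.1119

Under noisy-OR, P(anomaly flag | causes) = 1 − (1−0.046)·∏(1−qᵢ) over the active causes.
P(¬anomaly flag) = 0.954·0.58·0.79 + 0.452196·0.58·0.21 + 0.29574·0.42·0.79 + 0.140181·0.42·0.21 = 0.437123 + 0.055077 + 0.098127 + 0.012364 = 0.602691
Restricting to configurations with cosmic-ray hit present: 0.055077 + 0.012364 = 0.067441.
So P(cosmic-ray hit | ¬anomaly flag) = 0.067441/0.602691 ≈ 0.1119.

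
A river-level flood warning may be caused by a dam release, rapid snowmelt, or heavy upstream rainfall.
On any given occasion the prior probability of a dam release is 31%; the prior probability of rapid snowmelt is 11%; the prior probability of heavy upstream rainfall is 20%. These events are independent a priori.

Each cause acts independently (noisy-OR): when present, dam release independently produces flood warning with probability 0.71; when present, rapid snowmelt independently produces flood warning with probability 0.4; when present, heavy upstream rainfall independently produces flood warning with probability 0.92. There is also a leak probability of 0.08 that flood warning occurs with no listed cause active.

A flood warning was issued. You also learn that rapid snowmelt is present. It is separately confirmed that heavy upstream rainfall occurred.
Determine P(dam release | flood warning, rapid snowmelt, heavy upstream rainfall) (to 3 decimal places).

Under noisy-OR, P(flood warning | causes) = 1 − (1−0.08)·∏(1−qᵢ) over the active causes.
By total probability over both values of dam release:
  P(flood warning | rapid snowmelt, heavy upstream rainfall) = 0.95584×0.69 + 0.987194×0.31
        = 0.659530 + 0.306030 = 0.965560
Configurations with dam release contribute 0.306030, so
  P(dam release | flood warning, rapid snowmelt, heavy upstream rainfall) = 0.306030 / 0.965560 ≈ 0.317

P(dam release | flood warning, rapid snowmelt, heavy upstream rainfall) ≈ 0.317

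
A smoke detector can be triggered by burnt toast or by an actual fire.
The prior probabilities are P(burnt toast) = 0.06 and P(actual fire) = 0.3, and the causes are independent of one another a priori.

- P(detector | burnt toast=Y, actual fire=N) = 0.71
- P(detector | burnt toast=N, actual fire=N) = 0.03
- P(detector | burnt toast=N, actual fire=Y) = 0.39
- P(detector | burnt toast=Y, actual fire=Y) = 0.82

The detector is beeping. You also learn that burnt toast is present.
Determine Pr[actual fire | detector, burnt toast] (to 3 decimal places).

Pr[actual fire | detector, burnt toast] ≈ 0.331

Enumerate both values of actual fire and weight by the priors:
  P(detector | burnt toast) = 0.71·0.7 + 0.82·0.3
        = 0.497000 + 0.246000 = 0.743000
Configurations with actual fire contribute 0.246000, so
  P(actual fire | detector, burnt toast) = 0.246000 / 0.743000 ≈ 0.331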